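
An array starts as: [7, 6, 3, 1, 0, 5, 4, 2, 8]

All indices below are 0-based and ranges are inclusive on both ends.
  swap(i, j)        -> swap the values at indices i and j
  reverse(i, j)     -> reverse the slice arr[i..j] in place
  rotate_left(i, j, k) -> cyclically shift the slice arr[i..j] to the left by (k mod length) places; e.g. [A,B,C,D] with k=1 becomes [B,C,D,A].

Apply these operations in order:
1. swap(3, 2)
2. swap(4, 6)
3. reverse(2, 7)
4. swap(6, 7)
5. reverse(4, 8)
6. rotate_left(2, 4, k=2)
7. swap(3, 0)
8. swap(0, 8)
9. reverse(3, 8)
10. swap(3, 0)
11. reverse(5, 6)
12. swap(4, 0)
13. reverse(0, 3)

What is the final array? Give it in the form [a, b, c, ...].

Answer: [5, 8, 6, 4, 2, 3, 1, 0, 7]

Derivation:
After 1 (swap(3, 2)): [7, 6, 1, 3, 0, 5, 4, 2, 8]
After 2 (swap(4, 6)): [7, 6, 1, 3, 4, 5, 0, 2, 8]
After 3 (reverse(2, 7)): [7, 6, 2, 0, 5, 4, 3, 1, 8]
After 4 (swap(6, 7)): [7, 6, 2, 0, 5, 4, 1, 3, 8]
After 5 (reverse(4, 8)): [7, 6, 2, 0, 8, 3, 1, 4, 5]
After 6 (rotate_left(2, 4, k=2)): [7, 6, 8, 2, 0, 3, 1, 4, 5]
After 7 (swap(3, 0)): [2, 6, 8, 7, 0, 3, 1, 4, 5]
After 8 (swap(0, 8)): [5, 6, 8, 7, 0, 3, 1, 4, 2]
After 9 (reverse(3, 8)): [5, 6, 8, 2, 4, 1, 3, 0, 7]
After 10 (swap(3, 0)): [2, 6, 8, 5, 4, 1, 3, 0, 7]
After 11 (reverse(5, 6)): [2, 6, 8, 5, 4, 3, 1, 0, 7]
After 12 (swap(4, 0)): [4, 6, 8, 5, 2, 3, 1, 0, 7]
After 13 (reverse(0, 3)): [5, 8, 6, 4, 2, 3, 1, 0, 7]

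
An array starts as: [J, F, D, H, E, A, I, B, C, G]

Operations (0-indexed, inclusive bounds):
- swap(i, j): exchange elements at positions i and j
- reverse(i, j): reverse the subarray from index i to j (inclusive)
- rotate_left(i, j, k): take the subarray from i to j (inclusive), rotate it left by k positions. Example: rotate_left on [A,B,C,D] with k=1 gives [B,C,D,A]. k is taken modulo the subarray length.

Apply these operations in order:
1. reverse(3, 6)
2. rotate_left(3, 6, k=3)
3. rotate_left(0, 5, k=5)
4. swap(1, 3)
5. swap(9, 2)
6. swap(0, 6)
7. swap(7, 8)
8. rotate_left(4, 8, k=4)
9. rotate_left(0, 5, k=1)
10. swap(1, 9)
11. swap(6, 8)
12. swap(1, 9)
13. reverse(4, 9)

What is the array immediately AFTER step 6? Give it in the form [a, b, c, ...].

After 1 (reverse(3, 6)): [J, F, D, I, A, E, H, B, C, G]
After 2 (rotate_left(3, 6, k=3)): [J, F, D, H, I, A, E, B, C, G]
After 3 (rotate_left(0, 5, k=5)): [A, J, F, D, H, I, E, B, C, G]
After 4 (swap(1, 3)): [A, D, F, J, H, I, E, B, C, G]
After 5 (swap(9, 2)): [A, D, G, J, H, I, E, B, C, F]
After 6 (swap(0, 6)): [E, D, G, J, H, I, A, B, C, F]

Answer: [E, D, G, J, H, I, A, B, C, F]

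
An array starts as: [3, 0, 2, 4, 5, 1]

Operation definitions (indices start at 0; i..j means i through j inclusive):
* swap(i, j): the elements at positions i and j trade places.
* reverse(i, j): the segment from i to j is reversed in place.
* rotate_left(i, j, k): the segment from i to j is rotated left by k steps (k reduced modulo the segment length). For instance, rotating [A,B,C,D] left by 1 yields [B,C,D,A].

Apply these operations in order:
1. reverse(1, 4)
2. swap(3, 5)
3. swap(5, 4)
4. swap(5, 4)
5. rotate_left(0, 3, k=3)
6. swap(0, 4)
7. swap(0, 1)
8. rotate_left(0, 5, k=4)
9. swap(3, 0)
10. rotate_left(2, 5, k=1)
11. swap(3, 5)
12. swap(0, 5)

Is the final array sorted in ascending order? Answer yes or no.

Answer: no

Derivation:
After 1 (reverse(1, 4)): [3, 5, 4, 2, 0, 1]
After 2 (swap(3, 5)): [3, 5, 4, 1, 0, 2]
After 3 (swap(5, 4)): [3, 5, 4, 1, 2, 0]
After 4 (swap(5, 4)): [3, 5, 4, 1, 0, 2]
After 5 (rotate_left(0, 3, k=3)): [1, 3, 5, 4, 0, 2]
After 6 (swap(0, 4)): [0, 3, 5, 4, 1, 2]
After 7 (swap(0, 1)): [3, 0, 5, 4, 1, 2]
After 8 (rotate_left(0, 5, k=4)): [1, 2, 3, 0, 5, 4]
After 9 (swap(3, 0)): [0, 2, 3, 1, 5, 4]
After 10 (rotate_left(2, 5, k=1)): [0, 2, 1, 5, 4, 3]
After 11 (swap(3, 5)): [0, 2, 1, 3, 4, 5]
After 12 (swap(0, 5)): [5, 2, 1, 3, 4, 0]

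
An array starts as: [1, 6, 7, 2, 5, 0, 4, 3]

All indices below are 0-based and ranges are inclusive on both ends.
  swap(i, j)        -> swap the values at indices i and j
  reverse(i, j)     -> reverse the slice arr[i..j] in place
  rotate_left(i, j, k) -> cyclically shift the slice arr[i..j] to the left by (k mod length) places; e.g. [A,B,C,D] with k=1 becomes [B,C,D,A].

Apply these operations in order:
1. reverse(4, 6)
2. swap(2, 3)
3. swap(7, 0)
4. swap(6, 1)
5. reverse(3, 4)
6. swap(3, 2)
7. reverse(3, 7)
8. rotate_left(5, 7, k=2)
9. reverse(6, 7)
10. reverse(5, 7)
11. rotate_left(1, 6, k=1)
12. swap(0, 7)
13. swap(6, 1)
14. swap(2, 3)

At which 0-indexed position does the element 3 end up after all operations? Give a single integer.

Answer: 7

Derivation:
After 1 (reverse(4, 6)): [1, 6, 7, 2, 4, 0, 5, 3]
After 2 (swap(2, 3)): [1, 6, 2, 7, 4, 0, 5, 3]
After 3 (swap(7, 0)): [3, 6, 2, 7, 4, 0, 5, 1]
After 4 (swap(6, 1)): [3, 5, 2, 7, 4, 0, 6, 1]
After 5 (reverse(3, 4)): [3, 5, 2, 4, 7, 0, 6, 1]
After 6 (swap(3, 2)): [3, 5, 4, 2, 7, 0, 6, 1]
After 7 (reverse(3, 7)): [3, 5, 4, 1, 6, 0, 7, 2]
After 8 (rotate_left(5, 7, k=2)): [3, 5, 4, 1, 6, 2, 0, 7]
After 9 (reverse(6, 7)): [3, 5, 4, 1, 6, 2, 7, 0]
After 10 (reverse(5, 7)): [3, 5, 4, 1, 6, 0, 7, 2]
After 11 (rotate_left(1, 6, k=1)): [3, 4, 1, 6, 0, 7, 5, 2]
After 12 (swap(0, 7)): [2, 4, 1, 6, 0, 7, 5, 3]
After 13 (swap(6, 1)): [2, 5, 1, 6, 0, 7, 4, 3]
After 14 (swap(2, 3)): [2, 5, 6, 1, 0, 7, 4, 3]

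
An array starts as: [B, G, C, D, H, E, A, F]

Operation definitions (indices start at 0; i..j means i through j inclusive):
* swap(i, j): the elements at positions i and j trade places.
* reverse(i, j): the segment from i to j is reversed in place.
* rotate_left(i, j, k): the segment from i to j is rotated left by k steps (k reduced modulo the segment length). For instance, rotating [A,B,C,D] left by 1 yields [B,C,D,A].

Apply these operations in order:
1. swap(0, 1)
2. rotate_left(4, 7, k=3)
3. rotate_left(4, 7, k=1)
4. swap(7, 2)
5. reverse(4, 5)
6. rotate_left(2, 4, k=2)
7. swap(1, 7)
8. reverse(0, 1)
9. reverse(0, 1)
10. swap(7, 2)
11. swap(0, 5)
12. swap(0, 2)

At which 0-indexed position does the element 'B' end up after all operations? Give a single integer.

Answer: 0

Derivation:
After 1 (swap(0, 1)): [G, B, C, D, H, E, A, F]
After 2 (rotate_left(4, 7, k=3)): [G, B, C, D, F, H, E, A]
After 3 (rotate_left(4, 7, k=1)): [G, B, C, D, H, E, A, F]
After 4 (swap(7, 2)): [G, B, F, D, H, E, A, C]
After 5 (reverse(4, 5)): [G, B, F, D, E, H, A, C]
After 6 (rotate_left(2, 4, k=2)): [G, B, E, F, D, H, A, C]
After 7 (swap(1, 7)): [G, C, E, F, D, H, A, B]
After 8 (reverse(0, 1)): [C, G, E, F, D, H, A, B]
After 9 (reverse(0, 1)): [G, C, E, F, D, H, A, B]
After 10 (swap(7, 2)): [G, C, B, F, D, H, A, E]
After 11 (swap(0, 5)): [H, C, B, F, D, G, A, E]
After 12 (swap(0, 2)): [B, C, H, F, D, G, A, E]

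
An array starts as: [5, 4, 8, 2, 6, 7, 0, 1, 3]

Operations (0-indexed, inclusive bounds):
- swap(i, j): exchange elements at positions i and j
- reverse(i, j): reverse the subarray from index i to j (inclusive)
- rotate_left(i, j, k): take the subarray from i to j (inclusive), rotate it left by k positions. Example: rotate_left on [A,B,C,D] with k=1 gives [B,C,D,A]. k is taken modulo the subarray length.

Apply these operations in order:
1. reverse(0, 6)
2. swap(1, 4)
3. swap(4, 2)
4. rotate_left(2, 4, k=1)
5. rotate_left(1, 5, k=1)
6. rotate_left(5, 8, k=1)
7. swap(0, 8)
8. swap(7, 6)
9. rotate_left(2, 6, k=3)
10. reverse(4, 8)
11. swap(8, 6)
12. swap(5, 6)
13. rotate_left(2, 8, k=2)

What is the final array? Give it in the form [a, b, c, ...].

After 1 (reverse(0, 6)): [0, 7, 6, 2, 8, 4, 5, 1, 3]
After 2 (swap(1, 4)): [0, 8, 6, 2, 7, 4, 5, 1, 3]
After 3 (swap(4, 2)): [0, 8, 7, 2, 6, 4, 5, 1, 3]
After 4 (rotate_left(2, 4, k=1)): [0, 8, 2, 6, 7, 4, 5, 1, 3]
After 5 (rotate_left(1, 5, k=1)): [0, 2, 6, 7, 4, 8, 5, 1, 3]
After 6 (rotate_left(5, 8, k=1)): [0, 2, 6, 7, 4, 5, 1, 3, 8]
After 7 (swap(0, 8)): [8, 2, 6, 7, 4, 5, 1, 3, 0]
After 8 (swap(7, 6)): [8, 2, 6, 7, 4, 5, 3, 1, 0]
After 9 (rotate_left(2, 6, k=3)): [8, 2, 5, 3, 6, 7, 4, 1, 0]
After 10 (reverse(4, 8)): [8, 2, 5, 3, 0, 1, 4, 7, 6]
After 11 (swap(8, 6)): [8, 2, 5, 3, 0, 1, 6, 7, 4]
After 12 (swap(5, 6)): [8, 2, 5, 3, 0, 6, 1, 7, 4]
After 13 (rotate_left(2, 8, k=2)): [8, 2, 0, 6, 1, 7, 4, 5, 3]

Answer: [8, 2, 0, 6, 1, 7, 4, 5, 3]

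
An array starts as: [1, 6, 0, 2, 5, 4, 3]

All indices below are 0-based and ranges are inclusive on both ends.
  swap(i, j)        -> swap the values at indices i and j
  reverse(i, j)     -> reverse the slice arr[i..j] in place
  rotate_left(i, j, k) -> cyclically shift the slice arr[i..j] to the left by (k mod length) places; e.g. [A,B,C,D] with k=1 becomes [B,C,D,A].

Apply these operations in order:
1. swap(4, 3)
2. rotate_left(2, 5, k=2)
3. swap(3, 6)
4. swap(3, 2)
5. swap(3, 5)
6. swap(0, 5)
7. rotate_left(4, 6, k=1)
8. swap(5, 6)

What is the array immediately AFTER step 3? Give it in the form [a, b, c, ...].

Answer: [1, 6, 2, 3, 0, 5, 4]

Derivation:
After 1 (swap(4, 3)): [1, 6, 0, 5, 2, 4, 3]
After 2 (rotate_left(2, 5, k=2)): [1, 6, 2, 4, 0, 5, 3]
After 3 (swap(3, 6)): [1, 6, 2, 3, 0, 5, 4]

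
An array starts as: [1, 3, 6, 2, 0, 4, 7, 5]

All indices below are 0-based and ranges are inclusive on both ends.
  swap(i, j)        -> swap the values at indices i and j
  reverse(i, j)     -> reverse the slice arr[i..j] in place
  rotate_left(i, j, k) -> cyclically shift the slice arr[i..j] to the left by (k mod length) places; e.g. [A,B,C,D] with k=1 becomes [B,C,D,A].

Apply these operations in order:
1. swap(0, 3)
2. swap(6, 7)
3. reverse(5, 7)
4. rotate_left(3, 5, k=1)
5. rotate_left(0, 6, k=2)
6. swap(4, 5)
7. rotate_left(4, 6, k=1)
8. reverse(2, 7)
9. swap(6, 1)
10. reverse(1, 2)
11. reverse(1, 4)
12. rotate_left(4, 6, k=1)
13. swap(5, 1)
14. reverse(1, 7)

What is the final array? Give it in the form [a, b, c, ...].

Answer: [6, 7, 4, 3, 5, 1, 2, 0]

Derivation:
After 1 (swap(0, 3)): [2, 3, 6, 1, 0, 4, 7, 5]
After 2 (swap(6, 7)): [2, 3, 6, 1, 0, 4, 5, 7]
After 3 (reverse(5, 7)): [2, 3, 6, 1, 0, 7, 5, 4]
After 4 (rotate_left(3, 5, k=1)): [2, 3, 6, 0, 7, 1, 5, 4]
After 5 (rotate_left(0, 6, k=2)): [6, 0, 7, 1, 5, 2, 3, 4]
After 6 (swap(4, 5)): [6, 0, 7, 1, 2, 5, 3, 4]
After 7 (rotate_left(4, 6, k=1)): [6, 0, 7, 1, 5, 3, 2, 4]
After 8 (reverse(2, 7)): [6, 0, 4, 2, 3, 5, 1, 7]
After 9 (swap(6, 1)): [6, 1, 4, 2, 3, 5, 0, 7]
After 10 (reverse(1, 2)): [6, 4, 1, 2, 3, 5, 0, 7]
After 11 (reverse(1, 4)): [6, 3, 2, 1, 4, 5, 0, 7]
After 12 (rotate_left(4, 6, k=1)): [6, 3, 2, 1, 5, 0, 4, 7]
After 13 (swap(5, 1)): [6, 0, 2, 1, 5, 3, 4, 7]
After 14 (reverse(1, 7)): [6, 7, 4, 3, 5, 1, 2, 0]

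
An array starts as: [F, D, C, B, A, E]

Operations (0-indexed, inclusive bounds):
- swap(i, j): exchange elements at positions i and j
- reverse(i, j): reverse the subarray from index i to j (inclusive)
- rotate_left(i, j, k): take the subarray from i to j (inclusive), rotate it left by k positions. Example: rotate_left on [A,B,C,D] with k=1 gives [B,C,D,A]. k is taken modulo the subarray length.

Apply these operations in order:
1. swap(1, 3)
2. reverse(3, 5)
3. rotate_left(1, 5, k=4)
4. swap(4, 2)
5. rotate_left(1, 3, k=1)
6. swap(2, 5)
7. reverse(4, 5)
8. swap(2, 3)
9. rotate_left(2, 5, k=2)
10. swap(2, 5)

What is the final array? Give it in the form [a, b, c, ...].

After 1 (swap(1, 3)): [F, B, C, D, A, E]
After 2 (reverse(3, 5)): [F, B, C, E, A, D]
After 3 (rotate_left(1, 5, k=4)): [F, D, B, C, E, A]
After 4 (swap(4, 2)): [F, D, E, C, B, A]
After 5 (rotate_left(1, 3, k=1)): [F, E, C, D, B, A]
After 6 (swap(2, 5)): [F, E, A, D, B, C]
After 7 (reverse(4, 5)): [F, E, A, D, C, B]
After 8 (swap(2, 3)): [F, E, D, A, C, B]
After 9 (rotate_left(2, 5, k=2)): [F, E, C, B, D, A]
After 10 (swap(2, 5)): [F, E, A, B, D, C]

Answer: [F, E, A, B, D, C]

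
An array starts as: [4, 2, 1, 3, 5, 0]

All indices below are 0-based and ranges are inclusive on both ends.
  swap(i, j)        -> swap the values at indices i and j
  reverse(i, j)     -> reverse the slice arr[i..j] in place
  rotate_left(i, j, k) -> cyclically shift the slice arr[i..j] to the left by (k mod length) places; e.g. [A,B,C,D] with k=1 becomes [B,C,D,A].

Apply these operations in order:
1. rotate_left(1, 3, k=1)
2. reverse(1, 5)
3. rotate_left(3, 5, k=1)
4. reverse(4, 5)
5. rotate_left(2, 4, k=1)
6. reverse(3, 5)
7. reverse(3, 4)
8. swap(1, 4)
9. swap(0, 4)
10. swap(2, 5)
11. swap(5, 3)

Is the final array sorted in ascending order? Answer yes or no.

After 1 (rotate_left(1, 3, k=1)): [4, 1, 3, 2, 5, 0]
After 2 (reverse(1, 5)): [4, 0, 5, 2, 3, 1]
After 3 (rotate_left(3, 5, k=1)): [4, 0, 5, 3, 1, 2]
After 4 (reverse(4, 5)): [4, 0, 5, 3, 2, 1]
After 5 (rotate_left(2, 4, k=1)): [4, 0, 3, 2, 5, 1]
After 6 (reverse(3, 5)): [4, 0, 3, 1, 5, 2]
After 7 (reverse(3, 4)): [4, 0, 3, 5, 1, 2]
After 8 (swap(1, 4)): [4, 1, 3, 5, 0, 2]
After 9 (swap(0, 4)): [0, 1, 3, 5, 4, 2]
After 10 (swap(2, 5)): [0, 1, 2, 5, 4, 3]
After 11 (swap(5, 3)): [0, 1, 2, 3, 4, 5]

Answer: yes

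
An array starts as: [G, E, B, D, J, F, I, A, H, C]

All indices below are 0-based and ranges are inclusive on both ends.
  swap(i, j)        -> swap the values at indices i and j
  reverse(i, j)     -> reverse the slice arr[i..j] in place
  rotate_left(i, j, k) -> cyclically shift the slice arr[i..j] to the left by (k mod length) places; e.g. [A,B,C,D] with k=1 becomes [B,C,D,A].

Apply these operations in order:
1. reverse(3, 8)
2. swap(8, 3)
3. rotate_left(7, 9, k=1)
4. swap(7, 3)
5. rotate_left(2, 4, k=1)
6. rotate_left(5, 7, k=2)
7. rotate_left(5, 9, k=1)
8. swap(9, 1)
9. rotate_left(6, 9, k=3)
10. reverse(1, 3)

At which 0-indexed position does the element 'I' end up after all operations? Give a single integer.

Answer: 5

Derivation:
After 1 (reverse(3, 8)): [G, E, B, H, A, I, F, J, D, C]
After 2 (swap(8, 3)): [G, E, B, D, A, I, F, J, H, C]
After 3 (rotate_left(7, 9, k=1)): [G, E, B, D, A, I, F, H, C, J]
After 4 (swap(7, 3)): [G, E, B, H, A, I, F, D, C, J]
After 5 (rotate_left(2, 4, k=1)): [G, E, H, A, B, I, F, D, C, J]
After 6 (rotate_left(5, 7, k=2)): [G, E, H, A, B, D, I, F, C, J]
After 7 (rotate_left(5, 9, k=1)): [G, E, H, A, B, I, F, C, J, D]
After 8 (swap(9, 1)): [G, D, H, A, B, I, F, C, J, E]
After 9 (rotate_left(6, 9, k=3)): [G, D, H, A, B, I, E, F, C, J]
After 10 (reverse(1, 3)): [G, A, H, D, B, I, E, F, C, J]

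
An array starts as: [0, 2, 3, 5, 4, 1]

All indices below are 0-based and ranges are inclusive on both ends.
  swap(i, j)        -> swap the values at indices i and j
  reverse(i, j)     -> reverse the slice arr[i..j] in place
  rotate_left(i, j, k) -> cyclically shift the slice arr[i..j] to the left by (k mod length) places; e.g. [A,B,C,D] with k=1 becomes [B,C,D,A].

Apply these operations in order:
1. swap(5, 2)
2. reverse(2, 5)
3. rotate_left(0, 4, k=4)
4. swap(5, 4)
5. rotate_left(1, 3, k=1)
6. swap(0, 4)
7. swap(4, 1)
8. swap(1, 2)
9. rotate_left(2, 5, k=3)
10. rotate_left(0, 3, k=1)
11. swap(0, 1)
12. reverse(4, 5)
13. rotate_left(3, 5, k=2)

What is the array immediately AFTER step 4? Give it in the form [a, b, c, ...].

After 1 (swap(5, 2)): [0, 2, 1, 5, 4, 3]
After 2 (reverse(2, 5)): [0, 2, 3, 4, 5, 1]
After 3 (rotate_left(0, 4, k=4)): [5, 0, 2, 3, 4, 1]
After 4 (swap(5, 4)): [5, 0, 2, 3, 1, 4]

Answer: [5, 0, 2, 3, 1, 4]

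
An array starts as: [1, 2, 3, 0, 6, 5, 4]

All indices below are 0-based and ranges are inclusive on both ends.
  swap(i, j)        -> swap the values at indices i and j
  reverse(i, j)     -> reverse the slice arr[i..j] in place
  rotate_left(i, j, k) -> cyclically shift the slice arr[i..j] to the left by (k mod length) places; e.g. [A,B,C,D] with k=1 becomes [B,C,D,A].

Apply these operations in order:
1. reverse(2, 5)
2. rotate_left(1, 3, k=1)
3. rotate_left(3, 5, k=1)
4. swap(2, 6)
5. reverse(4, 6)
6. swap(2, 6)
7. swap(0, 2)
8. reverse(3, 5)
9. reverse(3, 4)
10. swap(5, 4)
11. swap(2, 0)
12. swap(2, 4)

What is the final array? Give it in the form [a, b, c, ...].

After 1 (reverse(2, 5)): [1, 2, 5, 6, 0, 3, 4]
After 2 (rotate_left(1, 3, k=1)): [1, 5, 6, 2, 0, 3, 4]
After 3 (rotate_left(3, 5, k=1)): [1, 5, 6, 0, 3, 2, 4]
After 4 (swap(2, 6)): [1, 5, 4, 0, 3, 2, 6]
After 5 (reverse(4, 6)): [1, 5, 4, 0, 6, 2, 3]
After 6 (swap(2, 6)): [1, 5, 3, 0, 6, 2, 4]
After 7 (swap(0, 2)): [3, 5, 1, 0, 6, 2, 4]
After 8 (reverse(3, 5)): [3, 5, 1, 2, 6, 0, 4]
After 9 (reverse(3, 4)): [3, 5, 1, 6, 2, 0, 4]
After 10 (swap(5, 4)): [3, 5, 1, 6, 0, 2, 4]
After 11 (swap(2, 0)): [1, 5, 3, 6, 0, 2, 4]
After 12 (swap(2, 4)): [1, 5, 0, 6, 3, 2, 4]

Answer: [1, 5, 0, 6, 3, 2, 4]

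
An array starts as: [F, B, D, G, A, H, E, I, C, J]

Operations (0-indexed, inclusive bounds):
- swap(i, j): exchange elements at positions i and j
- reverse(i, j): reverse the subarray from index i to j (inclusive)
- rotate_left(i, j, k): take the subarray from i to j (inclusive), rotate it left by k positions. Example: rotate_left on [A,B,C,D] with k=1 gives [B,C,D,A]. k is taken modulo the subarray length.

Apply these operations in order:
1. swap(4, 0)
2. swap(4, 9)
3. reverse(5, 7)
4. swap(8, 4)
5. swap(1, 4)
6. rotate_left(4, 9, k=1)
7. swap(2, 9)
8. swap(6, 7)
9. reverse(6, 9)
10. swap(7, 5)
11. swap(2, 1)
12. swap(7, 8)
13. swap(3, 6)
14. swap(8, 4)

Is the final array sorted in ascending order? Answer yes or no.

After 1 (swap(4, 0)): [A, B, D, G, F, H, E, I, C, J]
After 2 (swap(4, 9)): [A, B, D, G, J, H, E, I, C, F]
After 3 (reverse(5, 7)): [A, B, D, G, J, I, E, H, C, F]
After 4 (swap(8, 4)): [A, B, D, G, C, I, E, H, J, F]
After 5 (swap(1, 4)): [A, C, D, G, B, I, E, H, J, F]
After 6 (rotate_left(4, 9, k=1)): [A, C, D, G, I, E, H, J, F, B]
After 7 (swap(2, 9)): [A, C, B, G, I, E, H, J, F, D]
After 8 (swap(6, 7)): [A, C, B, G, I, E, J, H, F, D]
After 9 (reverse(6, 9)): [A, C, B, G, I, E, D, F, H, J]
After 10 (swap(7, 5)): [A, C, B, G, I, F, D, E, H, J]
After 11 (swap(2, 1)): [A, B, C, G, I, F, D, E, H, J]
After 12 (swap(7, 8)): [A, B, C, G, I, F, D, H, E, J]
After 13 (swap(3, 6)): [A, B, C, D, I, F, G, H, E, J]
After 14 (swap(8, 4)): [A, B, C, D, E, F, G, H, I, J]

Answer: yes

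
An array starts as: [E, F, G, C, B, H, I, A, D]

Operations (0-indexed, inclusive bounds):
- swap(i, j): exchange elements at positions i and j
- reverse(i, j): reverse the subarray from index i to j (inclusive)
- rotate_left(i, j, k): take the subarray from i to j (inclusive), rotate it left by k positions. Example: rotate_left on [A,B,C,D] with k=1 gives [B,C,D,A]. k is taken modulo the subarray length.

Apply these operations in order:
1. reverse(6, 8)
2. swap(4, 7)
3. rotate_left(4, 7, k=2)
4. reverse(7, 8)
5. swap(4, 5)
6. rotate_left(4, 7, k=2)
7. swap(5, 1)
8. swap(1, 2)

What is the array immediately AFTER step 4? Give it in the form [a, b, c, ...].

After 1 (reverse(6, 8)): [E, F, G, C, B, H, D, A, I]
After 2 (swap(4, 7)): [E, F, G, C, A, H, D, B, I]
After 3 (rotate_left(4, 7, k=2)): [E, F, G, C, D, B, A, H, I]
After 4 (reverse(7, 8)): [E, F, G, C, D, B, A, I, H]

Answer: [E, F, G, C, D, B, A, I, H]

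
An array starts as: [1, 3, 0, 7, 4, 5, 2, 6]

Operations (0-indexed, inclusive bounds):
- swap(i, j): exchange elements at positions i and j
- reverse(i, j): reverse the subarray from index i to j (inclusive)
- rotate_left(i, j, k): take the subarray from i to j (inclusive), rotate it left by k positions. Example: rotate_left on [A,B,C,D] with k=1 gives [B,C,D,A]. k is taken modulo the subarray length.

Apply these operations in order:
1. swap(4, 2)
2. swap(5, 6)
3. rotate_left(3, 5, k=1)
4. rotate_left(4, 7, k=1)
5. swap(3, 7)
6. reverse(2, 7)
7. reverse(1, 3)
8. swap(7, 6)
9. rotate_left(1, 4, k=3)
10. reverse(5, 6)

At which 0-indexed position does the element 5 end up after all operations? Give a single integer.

Answer: 1

Derivation:
After 1 (swap(4, 2)): [1, 3, 4, 7, 0, 5, 2, 6]
After 2 (swap(5, 6)): [1, 3, 4, 7, 0, 2, 5, 6]
After 3 (rotate_left(3, 5, k=1)): [1, 3, 4, 0, 2, 7, 5, 6]
After 4 (rotate_left(4, 7, k=1)): [1, 3, 4, 0, 7, 5, 6, 2]
After 5 (swap(3, 7)): [1, 3, 4, 2, 7, 5, 6, 0]
After 6 (reverse(2, 7)): [1, 3, 0, 6, 5, 7, 2, 4]
After 7 (reverse(1, 3)): [1, 6, 0, 3, 5, 7, 2, 4]
After 8 (swap(7, 6)): [1, 6, 0, 3, 5, 7, 4, 2]
After 9 (rotate_left(1, 4, k=3)): [1, 5, 6, 0, 3, 7, 4, 2]
After 10 (reverse(5, 6)): [1, 5, 6, 0, 3, 4, 7, 2]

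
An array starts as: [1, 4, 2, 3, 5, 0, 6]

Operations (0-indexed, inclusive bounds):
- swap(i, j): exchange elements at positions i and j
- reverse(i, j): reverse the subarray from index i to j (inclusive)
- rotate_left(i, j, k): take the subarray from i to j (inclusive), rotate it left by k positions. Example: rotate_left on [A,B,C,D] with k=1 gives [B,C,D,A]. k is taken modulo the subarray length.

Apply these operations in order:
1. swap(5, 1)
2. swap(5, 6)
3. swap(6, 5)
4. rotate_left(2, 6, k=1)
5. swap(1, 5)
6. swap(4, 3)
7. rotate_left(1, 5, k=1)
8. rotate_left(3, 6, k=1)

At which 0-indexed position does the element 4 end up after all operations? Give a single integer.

After 1 (swap(5, 1)): [1, 0, 2, 3, 5, 4, 6]
After 2 (swap(5, 6)): [1, 0, 2, 3, 5, 6, 4]
After 3 (swap(6, 5)): [1, 0, 2, 3, 5, 4, 6]
After 4 (rotate_left(2, 6, k=1)): [1, 0, 3, 5, 4, 6, 2]
After 5 (swap(1, 5)): [1, 6, 3, 5, 4, 0, 2]
After 6 (swap(4, 3)): [1, 6, 3, 4, 5, 0, 2]
After 7 (rotate_left(1, 5, k=1)): [1, 3, 4, 5, 0, 6, 2]
After 8 (rotate_left(3, 6, k=1)): [1, 3, 4, 0, 6, 2, 5]

Answer: 2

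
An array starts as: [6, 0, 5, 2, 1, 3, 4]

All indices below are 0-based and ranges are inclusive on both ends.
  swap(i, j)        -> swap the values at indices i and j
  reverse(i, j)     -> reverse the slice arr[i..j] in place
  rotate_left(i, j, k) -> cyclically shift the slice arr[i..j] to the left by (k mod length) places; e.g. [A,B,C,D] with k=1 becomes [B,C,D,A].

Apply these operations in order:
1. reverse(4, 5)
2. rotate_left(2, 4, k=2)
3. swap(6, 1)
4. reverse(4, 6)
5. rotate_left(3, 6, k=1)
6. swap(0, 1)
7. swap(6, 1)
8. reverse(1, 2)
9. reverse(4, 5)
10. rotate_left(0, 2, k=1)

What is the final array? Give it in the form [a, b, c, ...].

Answer: [3, 5, 4, 0, 2, 1, 6]

Derivation:
After 1 (reverse(4, 5)): [6, 0, 5, 2, 3, 1, 4]
After 2 (rotate_left(2, 4, k=2)): [6, 0, 3, 5, 2, 1, 4]
After 3 (swap(6, 1)): [6, 4, 3, 5, 2, 1, 0]
After 4 (reverse(4, 6)): [6, 4, 3, 5, 0, 1, 2]
After 5 (rotate_left(3, 6, k=1)): [6, 4, 3, 0, 1, 2, 5]
After 6 (swap(0, 1)): [4, 6, 3, 0, 1, 2, 5]
After 7 (swap(6, 1)): [4, 5, 3, 0, 1, 2, 6]
After 8 (reverse(1, 2)): [4, 3, 5, 0, 1, 2, 6]
After 9 (reverse(4, 5)): [4, 3, 5, 0, 2, 1, 6]
After 10 (rotate_left(0, 2, k=1)): [3, 5, 4, 0, 2, 1, 6]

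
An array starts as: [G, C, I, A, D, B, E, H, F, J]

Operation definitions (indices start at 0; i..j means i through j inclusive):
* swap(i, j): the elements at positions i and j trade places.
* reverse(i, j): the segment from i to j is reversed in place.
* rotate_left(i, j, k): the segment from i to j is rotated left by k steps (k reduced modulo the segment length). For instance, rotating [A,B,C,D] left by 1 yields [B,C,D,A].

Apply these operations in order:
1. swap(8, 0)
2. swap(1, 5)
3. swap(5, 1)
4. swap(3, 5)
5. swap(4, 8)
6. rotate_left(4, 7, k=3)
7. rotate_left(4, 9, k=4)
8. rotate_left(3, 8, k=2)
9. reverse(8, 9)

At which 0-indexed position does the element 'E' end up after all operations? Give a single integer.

After 1 (swap(8, 0)): [F, C, I, A, D, B, E, H, G, J]
After 2 (swap(1, 5)): [F, B, I, A, D, C, E, H, G, J]
After 3 (swap(5, 1)): [F, C, I, A, D, B, E, H, G, J]
After 4 (swap(3, 5)): [F, C, I, B, D, A, E, H, G, J]
After 5 (swap(4, 8)): [F, C, I, B, G, A, E, H, D, J]
After 6 (rotate_left(4, 7, k=3)): [F, C, I, B, H, G, A, E, D, J]
After 7 (rotate_left(4, 9, k=4)): [F, C, I, B, D, J, H, G, A, E]
After 8 (rotate_left(3, 8, k=2)): [F, C, I, J, H, G, A, B, D, E]
After 9 (reverse(8, 9)): [F, C, I, J, H, G, A, B, E, D]

Answer: 8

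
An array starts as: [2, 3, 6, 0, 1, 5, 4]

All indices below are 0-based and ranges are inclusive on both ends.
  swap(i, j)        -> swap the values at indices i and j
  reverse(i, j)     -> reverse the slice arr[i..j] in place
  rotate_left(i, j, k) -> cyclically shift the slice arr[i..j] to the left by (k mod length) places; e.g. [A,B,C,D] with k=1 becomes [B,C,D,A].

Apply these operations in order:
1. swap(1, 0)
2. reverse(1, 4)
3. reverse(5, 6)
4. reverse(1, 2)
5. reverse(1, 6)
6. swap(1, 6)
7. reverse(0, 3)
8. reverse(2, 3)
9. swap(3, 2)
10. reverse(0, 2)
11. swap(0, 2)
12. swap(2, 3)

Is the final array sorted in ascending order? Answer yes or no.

After 1 (swap(1, 0)): [3, 2, 6, 0, 1, 5, 4]
After 2 (reverse(1, 4)): [3, 1, 0, 6, 2, 5, 4]
After 3 (reverse(5, 6)): [3, 1, 0, 6, 2, 4, 5]
After 4 (reverse(1, 2)): [3, 0, 1, 6, 2, 4, 5]
After 5 (reverse(1, 6)): [3, 5, 4, 2, 6, 1, 0]
After 6 (swap(1, 6)): [3, 0, 4, 2, 6, 1, 5]
After 7 (reverse(0, 3)): [2, 4, 0, 3, 6, 1, 5]
After 8 (reverse(2, 3)): [2, 4, 3, 0, 6, 1, 5]
After 9 (swap(3, 2)): [2, 4, 0, 3, 6, 1, 5]
After 10 (reverse(0, 2)): [0, 4, 2, 3, 6, 1, 5]
After 11 (swap(0, 2)): [2, 4, 0, 3, 6, 1, 5]
After 12 (swap(2, 3)): [2, 4, 3, 0, 6, 1, 5]

Answer: no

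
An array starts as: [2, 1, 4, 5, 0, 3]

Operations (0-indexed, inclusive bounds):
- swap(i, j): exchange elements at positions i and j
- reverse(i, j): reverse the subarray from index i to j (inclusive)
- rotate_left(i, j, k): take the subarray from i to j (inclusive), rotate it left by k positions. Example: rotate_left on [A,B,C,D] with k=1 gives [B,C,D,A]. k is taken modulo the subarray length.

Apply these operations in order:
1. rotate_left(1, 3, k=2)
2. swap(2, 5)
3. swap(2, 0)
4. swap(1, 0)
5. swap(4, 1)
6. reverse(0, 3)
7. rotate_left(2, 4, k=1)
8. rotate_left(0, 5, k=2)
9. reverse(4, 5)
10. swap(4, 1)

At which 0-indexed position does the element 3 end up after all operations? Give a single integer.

Answer: 4

Derivation:
After 1 (rotate_left(1, 3, k=2)): [2, 5, 1, 4, 0, 3]
After 2 (swap(2, 5)): [2, 5, 3, 4, 0, 1]
After 3 (swap(2, 0)): [3, 5, 2, 4, 0, 1]
After 4 (swap(1, 0)): [5, 3, 2, 4, 0, 1]
After 5 (swap(4, 1)): [5, 0, 2, 4, 3, 1]
After 6 (reverse(0, 3)): [4, 2, 0, 5, 3, 1]
After 7 (rotate_left(2, 4, k=1)): [4, 2, 5, 3, 0, 1]
After 8 (rotate_left(0, 5, k=2)): [5, 3, 0, 1, 4, 2]
After 9 (reverse(4, 5)): [5, 3, 0, 1, 2, 4]
After 10 (swap(4, 1)): [5, 2, 0, 1, 3, 4]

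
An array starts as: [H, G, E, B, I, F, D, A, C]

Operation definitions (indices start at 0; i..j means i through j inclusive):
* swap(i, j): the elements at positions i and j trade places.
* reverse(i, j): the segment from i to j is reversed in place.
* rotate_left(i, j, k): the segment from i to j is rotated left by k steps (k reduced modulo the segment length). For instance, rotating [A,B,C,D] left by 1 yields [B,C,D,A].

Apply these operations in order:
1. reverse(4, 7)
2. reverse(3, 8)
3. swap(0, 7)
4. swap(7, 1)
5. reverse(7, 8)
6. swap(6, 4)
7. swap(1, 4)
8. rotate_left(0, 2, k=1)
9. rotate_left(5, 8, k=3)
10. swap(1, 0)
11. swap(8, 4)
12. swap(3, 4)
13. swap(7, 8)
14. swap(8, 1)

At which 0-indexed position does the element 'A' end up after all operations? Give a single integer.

Answer: 2

Derivation:
After 1 (reverse(4, 7)): [H, G, E, B, A, D, F, I, C]
After 2 (reverse(3, 8)): [H, G, E, C, I, F, D, A, B]
After 3 (swap(0, 7)): [A, G, E, C, I, F, D, H, B]
After 4 (swap(7, 1)): [A, H, E, C, I, F, D, G, B]
After 5 (reverse(7, 8)): [A, H, E, C, I, F, D, B, G]
After 6 (swap(6, 4)): [A, H, E, C, D, F, I, B, G]
After 7 (swap(1, 4)): [A, D, E, C, H, F, I, B, G]
After 8 (rotate_left(0, 2, k=1)): [D, E, A, C, H, F, I, B, G]
After 9 (rotate_left(5, 8, k=3)): [D, E, A, C, H, G, F, I, B]
After 10 (swap(1, 0)): [E, D, A, C, H, G, F, I, B]
After 11 (swap(8, 4)): [E, D, A, C, B, G, F, I, H]
After 12 (swap(3, 4)): [E, D, A, B, C, G, F, I, H]
After 13 (swap(7, 8)): [E, D, A, B, C, G, F, H, I]
After 14 (swap(8, 1)): [E, I, A, B, C, G, F, H, D]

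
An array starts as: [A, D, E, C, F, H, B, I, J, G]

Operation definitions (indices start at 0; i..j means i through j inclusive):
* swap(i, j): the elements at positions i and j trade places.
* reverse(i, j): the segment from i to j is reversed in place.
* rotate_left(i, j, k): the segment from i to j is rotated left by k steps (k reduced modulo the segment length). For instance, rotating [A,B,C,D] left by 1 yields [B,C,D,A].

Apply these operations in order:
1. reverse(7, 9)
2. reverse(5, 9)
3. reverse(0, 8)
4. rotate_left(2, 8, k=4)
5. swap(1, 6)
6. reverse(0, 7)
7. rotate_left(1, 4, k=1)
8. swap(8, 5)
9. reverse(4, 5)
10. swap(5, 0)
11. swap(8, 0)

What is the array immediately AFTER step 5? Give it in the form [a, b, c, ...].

After 1 (reverse(7, 9)): [A, D, E, C, F, H, B, G, J, I]
After 2 (reverse(5, 9)): [A, D, E, C, F, I, J, G, B, H]
After 3 (reverse(0, 8)): [B, G, J, I, F, C, E, D, A, H]
After 4 (rotate_left(2, 8, k=4)): [B, G, E, D, A, J, I, F, C, H]
After 5 (swap(1, 6)): [B, I, E, D, A, J, G, F, C, H]

Answer: [B, I, E, D, A, J, G, F, C, H]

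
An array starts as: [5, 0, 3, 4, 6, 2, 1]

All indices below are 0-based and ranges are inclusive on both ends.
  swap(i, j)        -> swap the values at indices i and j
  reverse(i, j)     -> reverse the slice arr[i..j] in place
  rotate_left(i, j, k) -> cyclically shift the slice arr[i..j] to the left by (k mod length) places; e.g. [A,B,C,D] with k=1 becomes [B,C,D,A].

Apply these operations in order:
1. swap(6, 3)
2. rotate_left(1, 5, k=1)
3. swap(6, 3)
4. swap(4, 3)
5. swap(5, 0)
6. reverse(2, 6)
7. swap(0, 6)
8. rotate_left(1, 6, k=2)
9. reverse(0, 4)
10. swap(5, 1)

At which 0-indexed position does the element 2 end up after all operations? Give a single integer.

Answer: 5

Derivation:
After 1 (swap(6, 3)): [5, 0, 3, 1, 6, 2, 4]
After 2 (rotate_left(1, 5, k=1)): [5, 3, 1, 6, 2, 0, 4]
After 3 (swap(6, 3)): [5, 3, 1, 4, 2, 0, 6]
After 4 (swap(4, 3)): [5, 3, 1, 2, 4, 0, 6]
After 5 (swap(5, 0)): [0, 3, 1, 2, 4, 5, 6]
After 6 (reverse(2, 6)): [0, 3, 6, 5, 4, 2, 1]
After 7 (swap(0, 6)): [1, 3, 6, 5, 4, 2, 0]
After 8 (rotate_left(1, 6, k=2)): [1, 5, 4, 2, 0, 3, 6]
After 9 (reverse(0, 4)): [0, 2, 4, 5, 1, 3, 6]
After 10 (swap(5, 1)): [0, 3, 4, 5, 1, 2, 6]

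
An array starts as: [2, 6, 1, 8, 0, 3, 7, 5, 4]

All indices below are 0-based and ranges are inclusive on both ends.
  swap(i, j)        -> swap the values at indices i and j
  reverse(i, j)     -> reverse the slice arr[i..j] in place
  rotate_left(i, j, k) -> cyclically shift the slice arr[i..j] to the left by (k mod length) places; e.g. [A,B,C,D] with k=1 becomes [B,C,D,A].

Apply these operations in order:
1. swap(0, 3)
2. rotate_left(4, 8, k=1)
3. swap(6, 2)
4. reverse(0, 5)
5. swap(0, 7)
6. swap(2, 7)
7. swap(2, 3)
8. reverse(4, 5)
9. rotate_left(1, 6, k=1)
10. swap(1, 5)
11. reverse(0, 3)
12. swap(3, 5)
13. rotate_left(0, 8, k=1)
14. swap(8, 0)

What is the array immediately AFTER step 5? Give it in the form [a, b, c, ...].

After 1 (swap(0, 3)): [8, 6, 1, 2, 0, 3, 7, 5, 4]
After 2 (rotate_left(4, 8, k=1)): [8, 6, 1, 2, 3, 7, 5, 4, 0]
After 3 (swap(6, 2)): [8, 6, 5, 2, 3, 7, 1, 4, 0]
After 4 (reverse(0, 5)): [7, 3, 2, 5, 6, 8, 1, 4, 0]
After 5 (swap(0, 7)): [4, 3, 2, 5, 6, 8, 1, 7, 0]

Answer: [4, 3, 2, 5, 6, 8, 1, 7, 0]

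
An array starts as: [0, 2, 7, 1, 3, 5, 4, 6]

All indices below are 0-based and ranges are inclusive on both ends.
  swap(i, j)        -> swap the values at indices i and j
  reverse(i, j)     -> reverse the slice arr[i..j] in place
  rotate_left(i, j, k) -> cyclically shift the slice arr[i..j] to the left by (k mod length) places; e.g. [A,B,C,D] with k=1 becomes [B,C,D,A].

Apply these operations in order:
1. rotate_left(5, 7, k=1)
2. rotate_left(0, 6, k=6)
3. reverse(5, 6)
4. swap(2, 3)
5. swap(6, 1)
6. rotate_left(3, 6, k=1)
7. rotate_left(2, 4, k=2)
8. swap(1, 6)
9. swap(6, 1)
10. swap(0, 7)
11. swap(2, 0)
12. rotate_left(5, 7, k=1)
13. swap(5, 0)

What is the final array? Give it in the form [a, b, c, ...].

Answer: [2, 3, 5, 7, 1, 4, 6, 0]

Derivation:
After 1 (rotate_left(5, 7, k=1)): [0, 2, 7, 1, 3, 4, 6, 5]
After 2 (rotate_left(0, 6, k=6)): [6, 0, 2, 7, 1, 3, 4, 5]
After 3 (reverse(5, 6)): [6, 0, 2, 7, 1, 4, 3, 5]
After 4 (swap(2, 3)): [6, 0, 7, 2, 1, 4, 3, 5]
After 5 (swap(6, 1)): [6, 3, 7, 2, 1, 4, 0, 5]
After 6 (rotate_left(3, 6, k=1)): [6, 3, 7, 1, 4, 0, 2, 5]
After 7 (rotate_left(2, 4, k=2)): [6, 3, 4, 7, 1, 0, 2, 5]
After 8 (swap(1, 6)): [6, 2, 4, 7, 1, 0, 3, 5]
After 9 (swap(6, 1)): [6, 3, 4, 7, 1, 0, 2, 5]
After 10 (swap(0, 7)): [5, 3, 4, 7, 1, 0, 2, 6]
After 11 (swap(2, 0)): [4, 3, 5, 7, 1, 0, 2, 6]
After 12 (rotate_left(5, 7, k=1)): [4, 3, 5, 7, 1, 2, 6, 0]
After 13 (swap(5, 0)): [2, 3, 5, 7, 1, 4, 6, 0]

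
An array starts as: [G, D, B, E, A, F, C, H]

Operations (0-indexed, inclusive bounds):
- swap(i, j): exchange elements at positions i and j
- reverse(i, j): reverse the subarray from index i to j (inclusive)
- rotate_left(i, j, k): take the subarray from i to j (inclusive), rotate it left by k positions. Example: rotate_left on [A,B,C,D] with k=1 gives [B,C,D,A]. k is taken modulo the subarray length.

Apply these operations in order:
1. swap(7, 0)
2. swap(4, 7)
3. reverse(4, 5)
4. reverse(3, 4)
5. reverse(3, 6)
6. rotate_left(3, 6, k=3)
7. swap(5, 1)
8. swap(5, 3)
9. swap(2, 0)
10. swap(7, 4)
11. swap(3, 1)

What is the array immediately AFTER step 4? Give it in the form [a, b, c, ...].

Answer: [H, D, B, F, E, G, C, A]

Derivation:
After 1 (swap(7, 0)): [H, D, B, E, A, F, C, G]
After 2 (swap(4, 7)): [H, D, B, E, G, F, C, A]
After 3 (reverse(4, 5)): [H, D, B, E, F, G, C, A]
After 4 (reverse(3, 4)): [H, D, B, F, E, G, C, A]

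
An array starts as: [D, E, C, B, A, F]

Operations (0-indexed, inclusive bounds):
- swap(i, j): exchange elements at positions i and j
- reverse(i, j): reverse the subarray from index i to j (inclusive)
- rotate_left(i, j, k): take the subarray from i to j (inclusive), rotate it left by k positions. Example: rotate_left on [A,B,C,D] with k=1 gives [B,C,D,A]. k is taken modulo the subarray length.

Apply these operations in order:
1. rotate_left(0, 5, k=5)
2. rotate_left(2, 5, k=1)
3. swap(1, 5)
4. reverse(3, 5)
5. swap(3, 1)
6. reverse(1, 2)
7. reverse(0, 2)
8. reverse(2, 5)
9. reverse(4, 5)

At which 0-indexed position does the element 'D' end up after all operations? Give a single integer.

After 1 (rotate_left(0, 5, k=5)): [F, D, E, C, B, A]
After 2 (rotate_left(2, 5, k=1)): [F, D, C, B, A, E]
After 3 (swap(1, 5)): [F, E, C, B, A, D]
After 4 (reverse(3, 5)): [F, E, C, D, A, B]
After 5 (swap(3, 1)): [F, D, C, E, A, B]
After 6 (reverse(1, 2)): [F, C, D, E, A, B]
After 7 (reverse(0, 2)): [D, C, F, E, A, B]
After 8 (reverse(2, 5)): [D, C, B, A, E, F]
After 9 (reverse(4, 5)): [D, C, B, A, F, E]

Answer: 0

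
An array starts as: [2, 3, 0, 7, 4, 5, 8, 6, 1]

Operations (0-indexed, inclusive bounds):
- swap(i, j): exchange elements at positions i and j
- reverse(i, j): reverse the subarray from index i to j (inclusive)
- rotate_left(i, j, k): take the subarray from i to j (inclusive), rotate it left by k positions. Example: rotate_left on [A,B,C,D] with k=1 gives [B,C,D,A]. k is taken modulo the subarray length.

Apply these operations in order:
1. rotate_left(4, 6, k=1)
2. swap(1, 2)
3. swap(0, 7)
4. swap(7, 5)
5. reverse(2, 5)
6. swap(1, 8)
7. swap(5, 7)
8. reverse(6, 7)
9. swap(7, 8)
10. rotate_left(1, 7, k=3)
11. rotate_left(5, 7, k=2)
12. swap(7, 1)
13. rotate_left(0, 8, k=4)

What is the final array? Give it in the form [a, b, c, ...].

After 1 (rotate_left(4, 6, k=1)): [2, 3, 0, 7, 5, 8, 4, 6, 1]
After 2 (swap(1, 2)): [2, 0, 3, 7, 5, 8, 4, 6, 1]
After 3 (swap(0, 7)): [6, 0, 3, 7, 5, 8, 4, 2, 1]
After 4 (swap(7, 5)): [6, 0, 3, 7, 5, 2, 4, 8, 1]
After 5 (reverse(2, 5)): [6, 0, 2, 5, 7, 3, 4, 8, 1]
After 6 (swap(1, 8)): [6, 1, 2, 5, 7, 3, 4, 8, 0]
After 7 (swap(5, 7)): [6, 1, 2, 5, 7, 8, 4, 3, 0]
After 8 (reverse(6, 7)): [6, 1, 2, 5, 7, 8, 3, 4, 0]
After 9 (swap(7, 8)): [6, 1, 2, 5, 7, 8, 3, 0, 4]
After 10 (rotate_left(1, 7, k=3)): [6, 7, 8, 3, 0, 1, 2, 5, 4]
After 11 (rotate_left(5, 7, k=2)): [6, 7, 8, 3, 0, 5, 1, 2, 4]
After 12 (swap(7, 1)): [6, 2, 8, 3, 0, 5, 1, 7, 4]
After 13 (rotate_left(0, 8, k=4)): [0, 5, 1, 7, 4, 6, 2, 8, 3]

Answer: [0, 5, 1, 7, 4, 6, 2, 8, 3]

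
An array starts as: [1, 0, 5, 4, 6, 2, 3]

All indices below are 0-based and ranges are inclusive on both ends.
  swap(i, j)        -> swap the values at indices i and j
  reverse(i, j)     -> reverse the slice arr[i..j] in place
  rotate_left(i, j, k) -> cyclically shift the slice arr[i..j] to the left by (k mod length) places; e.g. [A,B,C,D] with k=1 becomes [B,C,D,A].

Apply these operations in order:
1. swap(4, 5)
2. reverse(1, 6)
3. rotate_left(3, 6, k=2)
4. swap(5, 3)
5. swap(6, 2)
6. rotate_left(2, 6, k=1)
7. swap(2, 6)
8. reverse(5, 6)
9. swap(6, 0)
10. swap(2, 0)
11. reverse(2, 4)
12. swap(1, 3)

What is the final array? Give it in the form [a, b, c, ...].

After 1 (swap(4, 5)): [1, 0, 5, 4, 2, 6, 3]
After 2 (reverse(1, 6)): [1, 3, 6, 2, 4, 5, 0]
After 3 (rotate_left(3, 6, k=2)): [1, 3, 6, 5, 0, 2, 4]
After 4 (swap(5, 3)): [1, 3, 6, 2, 0, 5, 4]
After 5 (swap(6, 2)): [1, 3, 4, 2, 0, 5, 6]
After 6 (rotate_left(2, 6, k=1)): [1, 3, 2, 0, 5, 6, 4]
After 7 (swap(2, 6)): [1, 3, 4, 0, 5, 6, 2]
After 8 (reverse(5, 6)): [1, 3, 4, 0, 5, 2, 6]
After 9 (swap(6, 0)): [6, 3, 4, 0, 5, 2, 1]
After 10 (swap(2, 0)): [4, 3, 6, 0, 5, 2, 1]
After 11 (reverse(2, 4)): [4, 3, 5, 0, 6, 2, 1]
After 12 (swap(1, 3)): [4, 0, 5, 3, 6, 2, 1]

Answer: [4, 0, 5, 3, 6, 2, 1]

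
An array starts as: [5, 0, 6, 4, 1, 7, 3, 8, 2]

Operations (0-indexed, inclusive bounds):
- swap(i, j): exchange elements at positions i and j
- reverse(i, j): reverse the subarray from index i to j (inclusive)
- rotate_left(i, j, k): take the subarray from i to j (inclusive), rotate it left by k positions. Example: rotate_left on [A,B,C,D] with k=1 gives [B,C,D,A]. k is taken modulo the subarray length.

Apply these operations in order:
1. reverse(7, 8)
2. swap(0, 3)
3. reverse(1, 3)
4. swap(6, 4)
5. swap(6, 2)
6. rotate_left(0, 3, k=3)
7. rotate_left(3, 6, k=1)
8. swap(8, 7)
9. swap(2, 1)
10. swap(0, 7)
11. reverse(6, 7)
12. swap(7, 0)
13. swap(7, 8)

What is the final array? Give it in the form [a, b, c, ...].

After 1 (reverse(7, 8)): [5, 0, 6, 4, 1, 7, 3, 2, 8]
After 2 (swap(0, 3)): [4, 0, 6, 5, 1, 7, 3, 2, 8]
After 3 (reverse(1, 3)): [4, 5, 6, 0, 1, 7, 3, 2, 8]
After 4 (swap(6, 4)): [4, 5, 6, 0, 3, 7, 1, 2, 8]
After 5 (swap(6, 2)): [4, 5, 1, 0, 3, 7, 6, 2, 8]
After 6 (rotate_left(0, 3, k=3)): [0, 4, 5, 1, 3, 7, 6, 2, 8]
After 7 (rotate_left(3, 6, k=1)): [0, 4, 5, 3, 7, 6, 1, 2, 8]
After 8 (swap(8, 7)): [0, 4, 5, 3, 7, 6, 1, 8, 2]
After 9 (swap(2, 1)): [0, 5, 4, 3, 7, 6, 1, 8, 2]
After 10 (swap(0, 7)): [8, 5, 4, 3, 7, 6, 1, 0, 2]
After 11 (reverse(6, 7)): [8, 5, 4, 3, 7, 6, 0, 1, 2]
After 12 (swap(7, 0)): [1, 5, 4, 3, 7, 6, 0, 8, 2]
After 13 (swap(7, 8)): [1, 5, 4, 3, 7, 6, 0, 2, 8]

Answer: [1, 5, 4, 3, 7, 6, 0, 2, 8]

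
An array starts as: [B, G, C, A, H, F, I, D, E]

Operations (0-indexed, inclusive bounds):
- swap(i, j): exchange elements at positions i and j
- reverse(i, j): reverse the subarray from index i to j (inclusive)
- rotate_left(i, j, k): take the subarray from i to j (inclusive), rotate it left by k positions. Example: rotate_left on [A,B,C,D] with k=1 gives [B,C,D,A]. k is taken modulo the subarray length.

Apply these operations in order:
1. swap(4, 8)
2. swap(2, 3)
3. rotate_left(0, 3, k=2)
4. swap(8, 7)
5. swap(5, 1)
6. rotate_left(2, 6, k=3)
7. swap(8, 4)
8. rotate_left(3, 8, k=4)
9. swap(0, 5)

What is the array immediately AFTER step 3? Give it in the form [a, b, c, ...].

Answer: [A, C, B, G, E, F, I, D, H]

Derivation:
After 1 (swap(4, 8)): [B, G, C, A, E, F, I, D, H]
After 2 (swap(2, 3)): [B, G, A, C, E, F, I, D, H]
After 3 (rotate_left(0, 3, k=2)): [A, C, B, G, E, F, I, D, H]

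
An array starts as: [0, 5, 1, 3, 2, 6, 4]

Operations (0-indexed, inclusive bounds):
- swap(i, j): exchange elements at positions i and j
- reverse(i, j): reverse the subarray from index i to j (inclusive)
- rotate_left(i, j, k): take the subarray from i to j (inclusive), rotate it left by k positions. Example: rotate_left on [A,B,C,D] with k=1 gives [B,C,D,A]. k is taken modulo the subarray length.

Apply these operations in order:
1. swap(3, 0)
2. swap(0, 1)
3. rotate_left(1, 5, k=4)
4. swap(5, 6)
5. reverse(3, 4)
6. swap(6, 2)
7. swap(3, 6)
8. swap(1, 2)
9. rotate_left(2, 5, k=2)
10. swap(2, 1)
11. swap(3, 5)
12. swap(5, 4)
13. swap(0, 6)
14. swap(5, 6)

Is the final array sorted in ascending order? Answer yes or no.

Answer: yes

Derivation:
After 1 (swap(3, 0)): [3, 5, 1, 0, 2, 6, 4]
After 2 (swap(0, 1)): [5, 3, 1, 0, 2, 6, 4]
After 3 (rotate_left(1, 5, k=4)): [5, 6, 3, 1, 0, 2, 4]
After 4 (swap(5, 6)): [5, 6, 3, 1, 0, 4, 2]
After 5 (reverse(3, 4)): [5, 6, 3, 0, 1, 4, 2]
After 6 (swap(6, 2)): [5, 6, 2, 0, 1, 4, 3]
After 7 (swap(3, 6)): [5, 6, 2, 3, 1, 4, 0]
After 8 (swap(1, 2)): [5, 2, 6, 3, 1, 4, 0]
After 9 (rotate_left(2, 5, k=2)): [5, 2, 1, 4, 6, 3, 0]
After 10 (swap(2, 1)): [5, 1, 2, 4, 6, 3, 0]
After 11 (swap(3, 5)): [5, 1, 2, 3, 6, 4, 0]
After 12 (swap(5, 4)): [5, 1, 2, 3, 4, 6, 0]
After 13 (swap(0, 6)): [0, 1, 2, 3, 4, 6, 5]
After 14 (swap(5, 6)): [0, 1, 2, 3, 4, 5, 6]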